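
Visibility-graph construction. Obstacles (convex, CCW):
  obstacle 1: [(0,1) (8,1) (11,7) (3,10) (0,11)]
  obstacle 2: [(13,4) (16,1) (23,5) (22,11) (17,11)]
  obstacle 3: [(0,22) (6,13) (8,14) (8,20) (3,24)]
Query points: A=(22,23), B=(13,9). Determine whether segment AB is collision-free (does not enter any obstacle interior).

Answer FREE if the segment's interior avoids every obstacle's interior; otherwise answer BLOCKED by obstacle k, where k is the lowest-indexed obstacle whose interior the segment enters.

FREE

Obstacle 1 [(0,1) (8,1) (11,7) (3,10) (0,11)]:
  edge (0,1)–(8,1): clear
  edge (8,1)–(11,7): clear
  edge (11,7)–(3,10): clear
  edge (3,10)–(0,11): clear
  edge (0,11)–(0,1): clear
  midpoint (35/2,16) outside
  → clear
Obstacle 2 [(13,4) (16,1) (23,5) (22,11) (17,11)]:
  edge (13,4)–(16,1): clear
  edge (16,1)–(23,5): clear
  edge (23,5)–(22,11): clear
  edge (22,11)–(17,11): clear
  edge (17,11)–(13,4): clear
  midpoint (35/2,16) outside
  → clear
Obstacle 3 [(0,22) (6,13) (8,14) (8,20) (3,24)]:
  edge (0,22)–(6,13): clear
  edge (6,13)–(8,14): clear
  edge (8,14)–(8,20): clear
  edge (8,20)–(3,24): clear
  edge (3,24)–(0,22): clear
  midpoint (35/2,16) outside
  → clear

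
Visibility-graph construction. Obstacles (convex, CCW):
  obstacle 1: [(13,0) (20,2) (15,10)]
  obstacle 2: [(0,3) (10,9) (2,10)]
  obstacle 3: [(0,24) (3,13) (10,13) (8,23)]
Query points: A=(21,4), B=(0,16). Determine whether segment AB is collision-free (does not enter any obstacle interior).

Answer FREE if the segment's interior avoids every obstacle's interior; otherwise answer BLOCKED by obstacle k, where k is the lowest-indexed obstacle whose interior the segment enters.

BLOCKED by obstacle 1

Obstacle 1 [(13,0) (20,2) (15,10)]:
  edge (13,0)–(20,2): clear
  edge (20,2)–(15,10): crosses AB
  edge (15,10)–(13,0): crosses AB
  → BLOCKED
Obstacle 2 [(0,3) (10,9) (2,10)]:
  edge (0,3)–(10,9): clear
  edge (10,9)–(2,10): clear
  edge (2,10)–(0,3): clear
  midpoint (21/2,10) outside
  → clear
Obstacle 3 [(0,24) (3,13) (10,13) (8,23)]:
  edge (0,24)–(3,13): crosses AB
  edge (3,13)–(10,13): crosses AB
  edge (10,13)–(8,23): clear
  edge (8,23)–(0,24): clear
  → BLOCKED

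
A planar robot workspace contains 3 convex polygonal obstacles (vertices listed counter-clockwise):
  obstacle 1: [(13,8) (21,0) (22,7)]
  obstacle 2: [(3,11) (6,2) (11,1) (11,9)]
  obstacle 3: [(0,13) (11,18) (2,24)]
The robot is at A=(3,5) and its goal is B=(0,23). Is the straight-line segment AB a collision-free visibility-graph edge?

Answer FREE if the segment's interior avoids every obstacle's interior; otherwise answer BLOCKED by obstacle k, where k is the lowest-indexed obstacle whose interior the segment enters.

Obstacle 1 [(13,8) (21,0) (22,7)]:
  edge (13,8)–(21,0): clear
  edge (21,0)–(22,7): clear
  edge (22,7)–(13,8): clear
  midpoint (3/2,14) outside
  → clear
Obstacle 2 [(3,11) (6,2) (11,1) (11,9)]:
  edge (3,11)–(6,2): clear
  edge (6,2)–(11,1): clear
  edge (11,1)–(11,9): clear
  edge (11,9)–(3,11): clear
  midpoint (3/2,14) outside
  → clear
Obstacle 3 [(0,13) (11,18) (2,24)]:
  edge (0,13)–(11,18): crosses AB
  edge (11,18)–(2,24): clear
  edge (2,24)–(0,13): crosses AB
  → BLOCKED

BLOCKED by obstacle 3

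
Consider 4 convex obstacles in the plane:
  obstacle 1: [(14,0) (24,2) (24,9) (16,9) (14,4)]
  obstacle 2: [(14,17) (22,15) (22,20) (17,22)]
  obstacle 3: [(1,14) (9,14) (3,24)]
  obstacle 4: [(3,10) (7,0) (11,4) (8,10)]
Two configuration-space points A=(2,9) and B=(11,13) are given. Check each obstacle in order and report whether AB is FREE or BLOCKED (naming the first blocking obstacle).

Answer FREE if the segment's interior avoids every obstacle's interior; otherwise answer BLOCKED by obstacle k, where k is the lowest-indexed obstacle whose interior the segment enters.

Obstacle 1 [(14,0) (24,2) (24,9) (16,9) (14,4)]:
  edge (14,0)–(24,2): clear
  edge (24,2)–(24,9): clear
  edge (24,9)–(16,9): clear
  edge (16,9)–(14,4): clear
  edge (14,4)–(14,0): clear
  midpoint (13/2,11) outside
  → clear
Obstacle 2 [(14,17) (22,15) (22,20) (17,22)]:
  edge (14,17)–(22,15): clear
  edge (22,15)–(22,20): clear
  edge (22,20)–(17,22): clear
  edge (17,22)–(14,17): clear
  midpoint (13/2,11) outside
  → clear
Obstacle 3 [(1,14) (9,14) (3,24)]:
  edge (1,14)–(9,14): clear
  edge (9,14)–(3,24): clear
  edge (3,24)–(1,14): clear
  midpoint (13/2,11) outside
  → clear
Obstacle 4 [(3,10) (7,0) (11,4) (8,10)]:
  edge (3,10)–(7,0): crosses AB
  edge (7,0)–(11,4): clear
  edge (11,4)–(8,10): clear
  edge (8,10)–(3,10): crosses AB
  → BLOCKED

BLOCKED by obstacle 4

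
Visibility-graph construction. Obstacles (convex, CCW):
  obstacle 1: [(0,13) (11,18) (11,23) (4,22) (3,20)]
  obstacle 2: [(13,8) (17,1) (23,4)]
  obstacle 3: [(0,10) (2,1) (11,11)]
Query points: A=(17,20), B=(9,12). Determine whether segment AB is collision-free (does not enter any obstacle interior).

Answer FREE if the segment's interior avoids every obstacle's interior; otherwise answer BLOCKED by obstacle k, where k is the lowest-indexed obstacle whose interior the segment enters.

FREE

Obstacle 1 [(0,13) (11,18) (11,23) (4,22) (3,20)]:
  edge (0,13)–(11,18): clear
  edge (11,18)–(11,23): clear
  edge (11,23)–(4,22): clear
  edge (4,22)–(3,20): clear
  edge (3,20)–(0,13): clear
  midpoint (13,16) outside
  → clear
Obstacle 2 [(13,8) (17,1) (23,4)]:
  edge (13,8)–(17,1): clear
  edge (17,1)–(23,4): clear
  edge (23,4)–(13,8): clear
  midpoint (13,16) outside
  → clear
Obstacle 3 [(0,10) (2,1) (11,11)]:
  edge (0,10)–(2,1): clear
  edge (2,1)–(11,11): clear
  edge (11,11)–(0,10): clear
  midpoint (13,16) outside
  → clear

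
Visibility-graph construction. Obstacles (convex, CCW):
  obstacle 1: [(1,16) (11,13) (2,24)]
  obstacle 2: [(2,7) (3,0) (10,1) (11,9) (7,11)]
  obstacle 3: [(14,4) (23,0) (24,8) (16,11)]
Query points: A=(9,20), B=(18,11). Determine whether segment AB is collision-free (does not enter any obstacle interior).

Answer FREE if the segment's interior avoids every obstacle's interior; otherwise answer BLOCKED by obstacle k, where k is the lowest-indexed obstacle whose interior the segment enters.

Obstacle 1 [(1,16) (11,13) (2,24)]:
  edge (1,16)–(11,13): clear
  edge (11,13)–(2,24): clear
  edge (2,24)–(1,16): clear
  midpoint (27/2,31/2) outside
  → clear
Obstacle 2 [(2,7) (3,0) (10,1) (11,9) (7,11)]:
  edge (2,7)–(3,0): clear
  edge (3,0)–(10,1): clear
  edge (10,1)–(11,9): clear
  edge (11,9)–(7,11): clear
  edge (7,11)–(2,7): clear
  midpoint (27/2,31/2) outside
  → clear
Obstacle 3 [(14,4) (23,0) (24,8) (16,11)]:
  edge (14,4)–(23,0): clear
  edge (23,0)–(24,8): clear
  edge (24,8)–(16,11): clear
  edge (16,11)–(14,4): clear
  midpoint (27/2,31/2) outside
  → clear

FREE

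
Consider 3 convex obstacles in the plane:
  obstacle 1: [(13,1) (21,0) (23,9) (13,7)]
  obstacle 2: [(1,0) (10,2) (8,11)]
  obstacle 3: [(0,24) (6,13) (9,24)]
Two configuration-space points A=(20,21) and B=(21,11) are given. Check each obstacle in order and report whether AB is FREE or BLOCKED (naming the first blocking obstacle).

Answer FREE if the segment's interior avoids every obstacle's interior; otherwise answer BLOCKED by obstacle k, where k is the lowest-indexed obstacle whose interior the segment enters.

FREE

Obstacle 1 [(13,1) (21,0) (23,9) (13,7)]:
  edge (13,1)–(21,0): clear
  edge (21,0)–(23,9): clear
  edge (23,9)–(13,7): clear
  edge (13,7)–(13,1): clear
  midpoint (41/2,16) outside
  → clear
Obstacle 2 [(1,0) (10,2) (8,11)]:
  edge (1,0)–(10,2): clear
  edge (10,2)–(8,11): clear
  edge (8,11)–(1,0): clear
  midpoint (41/2,16) outside
  → clear
Obstacle 3 [(0,24) (6,13) (9,24)]:
  edge (0,24)–(6,13): clear
  edge (6,13)–(9,24): clear
  edge (9,24)–(0,24): clear
  midpoint (41/2,16) outside
  → clear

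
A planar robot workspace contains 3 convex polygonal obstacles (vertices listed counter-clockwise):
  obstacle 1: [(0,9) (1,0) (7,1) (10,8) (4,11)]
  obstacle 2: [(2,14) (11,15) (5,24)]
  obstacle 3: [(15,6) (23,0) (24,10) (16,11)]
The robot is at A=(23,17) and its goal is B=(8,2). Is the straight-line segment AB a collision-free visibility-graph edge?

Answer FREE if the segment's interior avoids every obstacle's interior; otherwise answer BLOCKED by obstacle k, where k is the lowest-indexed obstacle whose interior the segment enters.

BLOCKED by obstacle 3

Obstacle 1 [(0,9) (1,0) (7,1) (10,8) (4,11)]:
  edge (0,9)–(1,0): clear
  edge (1,0)–(7,1): clear
  edge (7,1)–(10,8): clear
  edge (10,8)–(4,11): clear
  edge (4,11)–(0,9): clear
  midpoint (31/2,19/2) outside
  → clear
Obstacle 2 [(2,14) (11,15) (5,24)]:
  edge (2,14)–(11,15): clear
  edge (11,15)–(5,24): clear
  edge (5,24)–(2,14): clear
  midpoint (31/2,19/2) outside
  → clear
Obstacle 3 [(15,6) (23,0) (24,10) (16,11)]:
  edge (15,6)–(23,0): clear
  edge (23,0)–(24,10): clear
  edge (24,10)–(16,11): crosses AB
  edge (16,11)–(15,6): crosses AB
  → BLOCKED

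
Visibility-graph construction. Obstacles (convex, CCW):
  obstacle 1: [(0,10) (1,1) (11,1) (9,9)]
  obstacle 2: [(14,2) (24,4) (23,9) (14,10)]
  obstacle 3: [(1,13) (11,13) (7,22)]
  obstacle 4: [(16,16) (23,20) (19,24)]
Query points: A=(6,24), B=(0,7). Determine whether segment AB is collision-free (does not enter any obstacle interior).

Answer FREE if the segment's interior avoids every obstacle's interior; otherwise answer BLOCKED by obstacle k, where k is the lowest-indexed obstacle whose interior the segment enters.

BLOCKED by obstacle 1

Obstacle 1 [(0,10) (1,1) (11,1) (9,9)]:
  edge (0,10)–(1,1): crosses AB
  edge (1,1)–(11,1): clear
  edge (11,1)–(9,9): clear
  edge (9,9)–(0,10): crosses AB
  → BLOCKED
Obstacle 2 [(14,2) (24,4) (23,9) (14,10)]:
  edge (14,2)–(24,4): clear
  edge (24,4)–(23,9): clear
  edge (23,9)–(14,10): clear
  edge (14,10)–(14,2): clear
  midpoint (3,31/2) outside
  → clear
Obstacle 3 [(1,13) (11,13) (7,22)]:
  edge (1,13)–(11,13): crosses AB
  edge (11,13)–(7,22): clear
  edge (7,22)–(1,13): crosses AB
  → BLOCKED
Obstacle 4 [(16,16) (23,20) (19,24)]:
  edge (16,16)–(23,20): clear
  edge (23,20)–(19,24): clear
  edge (19,24)–(16,16): clear
  midpoint (3,31/2) outside
  → clear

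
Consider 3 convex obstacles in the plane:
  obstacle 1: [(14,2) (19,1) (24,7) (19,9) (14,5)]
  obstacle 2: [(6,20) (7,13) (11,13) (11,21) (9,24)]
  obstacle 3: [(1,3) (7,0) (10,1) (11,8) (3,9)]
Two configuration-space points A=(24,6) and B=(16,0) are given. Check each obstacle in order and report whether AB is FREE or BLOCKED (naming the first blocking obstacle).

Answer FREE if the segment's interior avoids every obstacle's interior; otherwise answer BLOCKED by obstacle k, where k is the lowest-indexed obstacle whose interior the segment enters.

Obstacle 1 [(14,2) (19,1) (24,7) (19,9) (14,5)]:
  edge (14,2)–(19,1): crosses AB
  edge (19,1)–(24,7): crosses AB
  edge (24,7)–(19,9): clear
  edge (19,9)–(14,5): clear
  edge (14,5)–(14,2): clear
  → BLOCKED
Obstacle 2 [(6,20) (7,13) (11,13) (11,21) (9,24)]:
  edge (6,20)–(7,13): clear
  edge (7,13)–(11,13): clear
  edge (11,13)–(11,21): clear
  edge (11,21)–(9,24): clear
  edge (9,24)–(6,20): clear
  midpoint (20,3) outside
  → clear
Obstacle 3 [(1,3) (7,0) (10,1) (11,8) (3,9)]:
  edge (1,3)–(7,0): clear
  edge (7,0)–(10,1): clear
  edge (10,1)–(11,8): clear
  edge (11,8)–(3,9): clear
  edge (3,9)–(1,3): clear
  midpoint (20,3) outside
  → clear

BLOCKED by obstacle 1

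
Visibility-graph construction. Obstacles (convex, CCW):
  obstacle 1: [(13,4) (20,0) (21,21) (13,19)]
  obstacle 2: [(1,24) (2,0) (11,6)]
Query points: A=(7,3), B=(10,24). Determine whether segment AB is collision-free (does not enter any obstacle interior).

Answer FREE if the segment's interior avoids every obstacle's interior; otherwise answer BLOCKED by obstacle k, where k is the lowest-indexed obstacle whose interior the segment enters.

BLOCKED by obstacle 2

Obstacle 1 [(13,4) (20,0) (21,21) (13,19)]:
  edge (13,4)–(20,0): clear
  edge (20,0)–(21,21): clear
  edge (21,21)–(13,19): clear
  edge (13,19)–(13,4): clear
  midpoint (17/2,27/2) outside
  → clear
Obstacle 2 [(1,24) (2,0) (11,6)]:
  edge (1,24)–(2,0): clear
  edge (2,0)–(11,6): crosses AB
  edge (11,6)–(1,24): crosses AB
  → BLOCKED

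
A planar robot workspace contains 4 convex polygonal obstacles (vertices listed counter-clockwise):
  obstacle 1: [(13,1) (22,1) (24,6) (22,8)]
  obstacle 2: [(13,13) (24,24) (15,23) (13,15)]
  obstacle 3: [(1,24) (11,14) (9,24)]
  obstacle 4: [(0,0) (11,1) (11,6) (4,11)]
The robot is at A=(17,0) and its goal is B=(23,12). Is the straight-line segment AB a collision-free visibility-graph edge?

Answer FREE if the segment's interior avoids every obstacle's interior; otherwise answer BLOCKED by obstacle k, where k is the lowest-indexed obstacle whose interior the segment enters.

BLOCKED by obstacle 1

Obstacle 1 [(13,1) (22,1) (24,6) (22,8)]:
  edge (13,1)–(22,1): crosses AB
  edge (22,1)–(24,6): clear
  edge (24,6)–(22,8): clear
  edge (22,8)–(13,1): crosses AB
  → BLOCKED
Obstacle 2 [(13,13) (24,24) (15,23) (13,15)]:
  edge (13,13)–(24,24): clear
  edge (24,24)–(15,23): clear
  edge (15,23)–(13,15): clear
  edge (13,15)–(13,13): clear
  midpoint (20,6) outside
  → clear
Obstacle 3 [(1,24) (11,14) (9,24)]:
  edge (1,24)–(11,14): clear
  edge (11,14)–(9,24): clear
  edge (9,24)–(1,24): clear
  midpoint (20,6) outside
  → clear
Obstacle 4 [(0,0) (11,1) (11,6) (4,11)]:
  edge (0,0)–(11,1): clear
  edge (11,1)–(11,6): clear
  edge (11,6)–(4,11): clear
  edge (4,11)–(0,0): clear
  midpoint (20,6) outside
  → clear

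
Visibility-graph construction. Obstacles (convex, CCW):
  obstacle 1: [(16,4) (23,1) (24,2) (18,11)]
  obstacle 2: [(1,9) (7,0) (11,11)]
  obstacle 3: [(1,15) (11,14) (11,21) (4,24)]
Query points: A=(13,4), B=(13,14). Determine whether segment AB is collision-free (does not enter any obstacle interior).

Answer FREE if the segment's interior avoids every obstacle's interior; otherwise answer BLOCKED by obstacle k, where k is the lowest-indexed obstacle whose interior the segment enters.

FREE

Obstacle 1 [(16,4) (23,1) (24,2) (18,11)]:
  edge (16,4)–(23,1): clear
  edge (23,1)–(24,2): clear
  edge (24,2)–(18,11): clear
  edge (18,11)–(16,4): clear
  midpoint (13,9) outside
  → clear
Obstacle 2 [(1,9) (7,0) (11,11)]:
  edge (1,9)–(7,0): clear
  edge (7,0)–(11,11): clear
  edge (11,11)–(1,9): clear
  midpoint (13,9) outside
  → clear
Obstacle 3 [(1,15) (11,14) (11,21) (4,24)]:
  edge (1,15)–(11,14): clear
  edge (11,14)–(11,21): clear
  edge (11,21)–(4,24): clear
  edge (4,24)–(1,15): clear
  midpoint (13,9) outside
  → clear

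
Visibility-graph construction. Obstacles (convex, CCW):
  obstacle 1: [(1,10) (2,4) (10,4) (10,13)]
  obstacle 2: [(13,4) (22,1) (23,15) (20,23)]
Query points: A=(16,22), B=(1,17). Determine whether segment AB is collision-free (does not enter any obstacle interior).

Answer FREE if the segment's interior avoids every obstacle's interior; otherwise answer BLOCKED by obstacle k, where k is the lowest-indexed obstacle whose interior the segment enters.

FREE

Obstacle 1 [(1,10) (2,4) (10,4) (10,13)]:
  edge (1,10)–(2,4): clear
  edge (2,4)–(10,4): clear
  edge (10,4)–(10,13): clear
  edge (10,13)–(1,10): clear
  midpoint (17/2,39/2) outside
  → clear
Obstacle 2 [(13,4) (22,1) (23,15) (20,23)]:
  edge (13,4)–(22,1): clear
  edge (22,1)–(23,15): clear
  edge (23,15)–(20,23): clear
  edge (20,23)–(13,4): clear
  midpoint (17/2,39/2) outside
  → clear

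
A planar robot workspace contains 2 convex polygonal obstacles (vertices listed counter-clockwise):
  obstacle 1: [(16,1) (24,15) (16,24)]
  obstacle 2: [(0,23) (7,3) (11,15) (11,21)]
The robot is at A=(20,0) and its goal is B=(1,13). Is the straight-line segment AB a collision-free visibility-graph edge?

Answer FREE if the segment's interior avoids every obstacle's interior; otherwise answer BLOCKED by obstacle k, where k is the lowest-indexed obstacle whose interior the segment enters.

Obstacle 1 [(16,1) (24,15) (16,24)]:
  edge (16,1)–(24,15): crosses AB
  edge (24,15)–(16,24): clear
  edge (16,24)–(16,1): crosses AB
  → BLOCKED
Obstacle 2 [(0,23) (7,3) (11,15) (11,21)]:
  edge (0,23)–(7,3): crosses AB
  edge (7,3)–(11,15): crosses AB
  edge (11,15)–(11,21): clear
  edge (11,21)–(0,23): clear
  → BLOCKED

BLOCKED by obstacle 1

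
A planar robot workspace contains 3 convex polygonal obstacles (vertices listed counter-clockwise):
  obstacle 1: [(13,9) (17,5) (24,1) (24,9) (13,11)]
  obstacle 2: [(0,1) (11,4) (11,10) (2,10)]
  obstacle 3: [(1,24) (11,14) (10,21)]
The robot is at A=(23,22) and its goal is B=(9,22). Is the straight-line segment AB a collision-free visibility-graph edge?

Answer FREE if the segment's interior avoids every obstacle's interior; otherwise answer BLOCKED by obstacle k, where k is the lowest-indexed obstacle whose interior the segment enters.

Obstacle 1 [(13,9) (17,5) (24,1) (24,9) (13,11)]:
  edge (13,9)–(17,5): clear
  edge (17,5)–(24,1): clear
  edge (24,1)–(24,9): clear
  edge (24,9)–(13,11): clear
  edge (13,11)–(13,9): clear
  midpoint (16,22) outside
  → clear
Obstacle 2 [(0,1) (11,4) (11,10) (2,10)]:
  edge (0,1)–(11,4): clear
  edge (11,4)–(11,10): clear
  edge (11,10)–(2,10): clear
  edge (2,10)–(0,1): clear
  midpoint (16,22) outside
  → clear
Obstacle 3 [(1,24) (11,14) (10,21)]:
  edge (1,24)–(11,14): clear
  edge (11,14)–(10,21): clear
  edge (10,21)–(1,24): clear
  midpoint (16,22) outside
  → clear

FREE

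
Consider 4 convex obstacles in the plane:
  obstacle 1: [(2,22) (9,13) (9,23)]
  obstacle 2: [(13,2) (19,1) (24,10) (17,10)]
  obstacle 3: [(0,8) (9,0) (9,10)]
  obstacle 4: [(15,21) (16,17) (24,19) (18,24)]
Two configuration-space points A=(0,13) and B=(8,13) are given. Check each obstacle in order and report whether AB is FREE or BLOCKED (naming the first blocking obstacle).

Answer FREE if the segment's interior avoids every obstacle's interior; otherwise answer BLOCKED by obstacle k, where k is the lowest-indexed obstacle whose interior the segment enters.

FREE

Obstacle 1 [(2,22) (9,13) (9,23)]:
  edge (2,22)–(9,13): clear
  edge (9,13)–(9,23): clear
  edge (9,23)–(2,22): clear
  midpoint (4,13) outside
  → clear
Obstacle 2 [(13,2) (19,1) (24,10) (17,10)]:
  edge (13,2)–(19,1): clear
  edge (19,1)–(24,10): clear
  edge (24,10)–(17,10): clear
  edge (17,10)–(13,2): clear
  midpoint (4,13) outside
  → clear
Obstacle 3 [(0,8) (9,0) (9,10)]:
  edge (0,8)–(9,0): clear
  edge (9,0)–(9,10): clear
  edge (9,10)–(0,8): clear
  midpoint (4,13) outside
  → clear
Obstacle 4 [(15,21) (16,17) (24,19) (18,24)]:
  edge (15,21)–(16,17): clear
  edge (16,17)–(24,19): clear
  edge (24,19)–(18,24): clear
  edge (18,24)–(15,21): clear
  midpoint (4,13) outside
  → clear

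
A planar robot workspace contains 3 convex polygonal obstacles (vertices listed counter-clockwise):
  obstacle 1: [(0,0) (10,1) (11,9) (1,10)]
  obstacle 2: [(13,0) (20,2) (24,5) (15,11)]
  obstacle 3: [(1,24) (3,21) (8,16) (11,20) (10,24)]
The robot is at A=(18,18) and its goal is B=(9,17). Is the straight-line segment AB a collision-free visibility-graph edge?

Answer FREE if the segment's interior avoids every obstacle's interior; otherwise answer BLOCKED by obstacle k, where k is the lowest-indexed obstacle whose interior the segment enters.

FREE

Obstacle 1 [(0,0) (10,1) (11,9) (1,10)]:
  edge (0,0)–(10,1): clear
  edge (10,1)–(11,9): clear
  edge (11,9)–(1,10): clear
  edge (1,10)–(0,0): clear
  midpoint (27/2,35/2) outside
  → clear
Obstacle 2 [(13,0) (20,2) (24,5) (15,11)]:
  edge (13,0)–(20,2): clear
  edge (20,2)–(24,5): clear
  edge (24,5)–(15,11): clear
  edge (15,11)–(13,0): clear
  midpoint (27/2,35/2) outside
  → clear
Obstacle 3 [(1,24) (3,21) (8,16) (11,20) (10,24)]:
  edge (1,24)–(3,21): clear
  edge (3,21)–(8,16): clear
  edge (8,16)–(11,20): clear
  edge (11,20)–(10,24): clear
  edge (10,24)–(1,24): clear
  midpoint (27/2,35/2) outside
  → clear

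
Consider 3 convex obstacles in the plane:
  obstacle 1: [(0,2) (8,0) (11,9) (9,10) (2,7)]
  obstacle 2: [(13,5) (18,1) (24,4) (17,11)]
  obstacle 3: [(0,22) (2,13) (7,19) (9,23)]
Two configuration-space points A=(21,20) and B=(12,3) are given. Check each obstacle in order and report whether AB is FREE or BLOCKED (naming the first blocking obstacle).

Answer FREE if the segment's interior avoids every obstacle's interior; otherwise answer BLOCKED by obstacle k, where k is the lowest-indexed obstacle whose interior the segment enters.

Obstacle 1 [(0,2) (8,0) (11,9) (9,10) (2,7)]:
  edge (0,2)–(8,0): clear
  edge (8,0)–(11,9): clear
  edge (11,9)–(9,10): clear
  edge (9,10)–(2,7): clear
  edge (2,7)–(0,2): clear
  midpoint (33/2,23/2) outside
  → clear
Obstacle 2 [(13,5) (18,1) (24,4) (17,11)]:
  edge (13,5)–(18,1): crosses AB
  edge (18,1)–(24,4): clear
  edge (24,4)–(17,11): clear
  edge (17,11)–(13,5): crosses AB
  → BLOCKED
Obstacle 3 [(0,22) (2,13) (7,19) (9,23)]:
  edge (0,22)–(2,13): clear
  edge (2,13)–(7,19): clear
  edge (7,19)–(9,23): clear
  edge (9,23)–(0,22): clear
  midpoint (33/2,23/2) outside
  → clear

BLOCKED by obstacle 2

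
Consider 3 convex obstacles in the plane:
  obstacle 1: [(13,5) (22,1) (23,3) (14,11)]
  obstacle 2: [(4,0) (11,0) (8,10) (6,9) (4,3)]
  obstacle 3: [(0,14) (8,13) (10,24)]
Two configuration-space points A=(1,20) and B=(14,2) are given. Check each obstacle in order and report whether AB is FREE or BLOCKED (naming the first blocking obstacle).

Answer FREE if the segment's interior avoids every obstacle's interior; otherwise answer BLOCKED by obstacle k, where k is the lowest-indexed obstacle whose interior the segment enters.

Obstacle 1 [(13,5) (22,1) (23,3) (14,11)]:
  edge (13,5)–(22,1): clear
  edge (22,1)–(23,3): clear
  edge (23,3)–(14,11): clear
  edge (14,11)–(13,5): clear
  midpoint (15/2,11) outside
  → clear
Obstacle 2 [(4,0) (11,0) (8,10) (6,9) (4,3)]:
  edge (4,0)–(11,0): clear
  edge (11,0)–(8,10): clear
  edge (8,10)–(6,9): clear
  edge (6,9)–(4,3): clear
  edge (4,3)–(4,0): clear
  midpoint (15/2,11) outside
  → clear
Obstacle 3 [(0,14) (8,13) (10,24)]:
  edge (0,14)–(8,13): crosses AB
  edge (8,13)–(10,24): clear
  edge (10,24)–(0,14): crosses AB
  → BLOCKED

BLOCKED by obstacle 3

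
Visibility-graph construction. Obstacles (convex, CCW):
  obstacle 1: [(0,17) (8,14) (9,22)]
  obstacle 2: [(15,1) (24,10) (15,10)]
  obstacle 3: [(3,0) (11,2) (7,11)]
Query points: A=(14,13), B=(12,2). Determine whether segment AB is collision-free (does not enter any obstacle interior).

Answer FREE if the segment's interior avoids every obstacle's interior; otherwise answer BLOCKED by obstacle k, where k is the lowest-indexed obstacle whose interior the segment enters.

FREE

Obstacle 1 [(0,17) (8,14) (9,22)]:
  edge (0,17)–(8,14): clear
  edge (8,14)–(9,22): clear
  edge (9,22)–(0,17): clear
  midpoint (13,15/2) outside
  → clear
Obstacle 2 [(15,1) (24,10) (15,10)]:
  edge (15,1)–(24,10): clear
  edge (24,10)–(15,10): clear
  edge (15,10)–(15,1): clear
  midpoint (13,15/2) outside
  → clear
Obstacle 3 [(3,0) (11,2) (7,11)]:
  edge (3,0)–(11,2): clear
  edge (11,2)–(7,11): clear
  edge (7,11)–(3,0): clear
  midpoint (13,15/2) outside
  → clear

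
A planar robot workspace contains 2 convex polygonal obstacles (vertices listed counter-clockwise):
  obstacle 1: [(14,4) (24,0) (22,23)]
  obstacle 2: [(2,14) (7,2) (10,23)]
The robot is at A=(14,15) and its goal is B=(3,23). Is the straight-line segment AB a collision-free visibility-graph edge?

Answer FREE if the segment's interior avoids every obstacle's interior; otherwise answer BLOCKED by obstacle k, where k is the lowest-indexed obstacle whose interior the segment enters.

BLOCKED by obstacle 2

Obstacle 1 [(14,4) (24,0) (22,23)]:
  edge (14,4)–(24,0): clear
  edge (24,0)–(22,23): clear
  edge (22,23)–(14,4): clear
  midpoint (17/2,19) outside
  → clear
Obstacle 2 [(2,14) (7,2) (10,23)]:
  edge (2,14)–(7,2): clear
  edge (7,2)–(10,23): crosses AB
  edge (10,23)–(2,14): crosses AB
  → BLOCKED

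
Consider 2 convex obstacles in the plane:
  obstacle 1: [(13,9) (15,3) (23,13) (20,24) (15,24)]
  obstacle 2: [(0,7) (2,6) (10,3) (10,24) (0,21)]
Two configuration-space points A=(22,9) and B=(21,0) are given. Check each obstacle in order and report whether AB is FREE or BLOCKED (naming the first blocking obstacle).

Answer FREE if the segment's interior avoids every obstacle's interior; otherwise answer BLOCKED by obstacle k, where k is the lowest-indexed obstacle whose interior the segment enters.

FREE

Obstacle 1 [(13,9) (15,3) (23,13) (20,24) (15,24)]:
  edge (13,9)–(15,3): clear
  edge (15,3)–(23,13): clear
  edge (23,13)–(20,24): clear
  edge (20,24)–(15,24): clear
  edge (15,24)–(13,9): clear
  midpoint (43/2,9/2) outside
  → clear
Obstacle 2 [(0,7) (2,6) (10,3) (10,24) (0,21)]:
  edge (0,7)–(2,6): clear
  edge (2,6)–(10,3): clear
  edge (10,3)–(10,24): clear
  edge (10,24)–(0,21): clear
  edge (0,21)–(0,7): clear
  midpoint (43/2,9/2) outside
  → clear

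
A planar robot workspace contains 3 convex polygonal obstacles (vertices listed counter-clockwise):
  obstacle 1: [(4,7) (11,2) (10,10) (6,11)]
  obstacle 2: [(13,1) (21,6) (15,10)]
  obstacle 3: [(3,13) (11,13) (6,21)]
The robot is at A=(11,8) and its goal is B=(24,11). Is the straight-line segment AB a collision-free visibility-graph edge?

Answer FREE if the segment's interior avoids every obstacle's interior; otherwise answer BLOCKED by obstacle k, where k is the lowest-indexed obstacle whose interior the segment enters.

Obstacle 1 [(4,7) (11,2) (10,10) (6,11)]:
  edge (4,7)–(11,2): clear
  edge (11,2)–(10,10): clear
  edge (10,10)–(6,11): clear
  edge (6,11)–(4,7): clear
  midpoint (35/2,19/2) outside
  → clear
Obstacle 2 [(13,1) (21,6) (15,10)]:
  edge (13,1)–(21,6): clear
  edge (21,6)–(15,10): crosses AB
  edge (15,10)–(13,1): crosses AB
  → BLOCKED
Obstacle 3 [(3,13) (11,13) (6,21)]:
  edge (3,13)–(11,13): clear
  edge (11,13)–(6,21): clear
  edge (6,21)–(3,13): clear
  midpoint (35/2,19/2) outside
  → clear

BLOCKED by obstacle 2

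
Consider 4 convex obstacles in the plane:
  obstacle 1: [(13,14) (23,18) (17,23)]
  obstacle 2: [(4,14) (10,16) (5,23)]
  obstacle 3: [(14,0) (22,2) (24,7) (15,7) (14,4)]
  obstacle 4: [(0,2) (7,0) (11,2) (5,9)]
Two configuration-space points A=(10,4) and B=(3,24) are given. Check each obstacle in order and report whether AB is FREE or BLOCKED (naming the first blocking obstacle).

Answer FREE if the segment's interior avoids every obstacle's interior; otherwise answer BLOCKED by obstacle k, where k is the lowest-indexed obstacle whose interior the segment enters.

Obstacle 1 [(13,14) (23,18) (17,23)]:
  edge (13,14)–(23,18): clear
  edge (23,18)–(17,23): clear
  edge (17,23)–(13,14): clear
  midpoint (13/2,14) outside
  → clear
Obstacle 2 [(4,14) (10,16) (5,23)]:
  edge (4,14)–(10,16): crosses AB
  edge (10,16)–(5,23): clear
  edge (5,23)–(4,14): crosses AB
  → BLOCKED
Obstacle 3 [(14,0) (22,2) (24,7) (15,7) (14,4)]:
  edge (14,0)–(22,2): clear
  edge (22,2)–(24,7): clear
  edge (24,7)–(15,7): clear
  edge (15,7)–(14,4): clear
  edge (14,4)–(14,0): clear
  midpoint (13/2,14) outside
  → clear
Obstacle 4 [(0,2) (7,0) (11,2) (5,9)]:
  edge (0,2)–(7,0): clear
  edge (7,0)–(11,2): clear
  edge (11,2)–(5,9): clear
  edge (5,9)–(0,2): clear
  midpoint (13/2,14) outside
  → clear

BLOCKED by obstacle 2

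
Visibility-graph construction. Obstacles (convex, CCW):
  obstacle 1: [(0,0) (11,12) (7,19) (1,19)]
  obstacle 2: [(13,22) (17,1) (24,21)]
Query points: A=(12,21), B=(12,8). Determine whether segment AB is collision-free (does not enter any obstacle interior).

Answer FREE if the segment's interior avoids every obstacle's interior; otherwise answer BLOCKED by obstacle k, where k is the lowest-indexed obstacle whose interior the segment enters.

Obstacle 1 [(0,0) (11,12) (7,19) (1,19)]:
  edge (0,0)–(11,12): clear
  edge (11,12)–(7,19): clear
  edge (7,19)–(1,19): clear
  edge (1,19)–(0,0): clear
  midpoint (12,29/2) outside
  → clear
Obstacle 2 [(13,22) (17,1) (24,21)]:
  edge (13,22)–(17,1): clear
  edge (17,1)–(24,21): clear
  edge (24,21)–(13,22): clear
  midpoint (12,29/2) outside
  → clear

FREE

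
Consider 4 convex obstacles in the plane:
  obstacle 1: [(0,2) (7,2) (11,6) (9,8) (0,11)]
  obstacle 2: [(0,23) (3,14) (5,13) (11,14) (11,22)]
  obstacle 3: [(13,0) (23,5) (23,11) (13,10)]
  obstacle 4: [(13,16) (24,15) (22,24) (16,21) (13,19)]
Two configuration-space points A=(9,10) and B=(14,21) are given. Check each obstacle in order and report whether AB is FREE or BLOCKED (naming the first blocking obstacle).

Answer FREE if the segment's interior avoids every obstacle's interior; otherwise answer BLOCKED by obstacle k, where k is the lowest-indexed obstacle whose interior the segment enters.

BLOCKED by obstacle 2

Obstacle 1 [(0,2) (7,2) (11,6) (9,8) (0,11)]:
  edge (0,2)–(7,2): clear
  edge (7,2)–(11,6): clear
  edge (11,6)–(9,8): clear
  edge (9,8)–(0,11): clear
  edge (0,11)–(0,2): clear
  midpoint (23/2,31/2) outside
  → clear
Obstacle 2 [(0,23) (3,14) (5,13) (11,14) (11,22)]:
  edge (0,23)–(3,14): clear
  edge (3,14)–(5,13): clear
  edge (5,13)–(11,14): crosses AB
  edge (11,14)–(11,22): crosses AB
  edge (11,22)–(0,23): clear
  → BLOCKED
Obstacle 3 [(13,0) (23,5) (23,11) (13,10)]:
  edge (13,0)–(23,5): clear
  edge (23,5)–(23,11): clear
  edge (23,11)–(13,10): clear
  edge (13,10)–(13,0): clear
  midpoint (23/2,31/2) outside
  → clear
Obstacle 4 [(13,16) (24,15) (22,24) (16,21) (13,19)]:
  edge (13,16)–(24,15): clear
  edge (24,15)–(22,24): clear
  edge (22,24)–(16,21): clear
  edge (16,21)–(13,19): crosses AB
  edge (13,19)–(13,16): crosses AB
  → BLOCKED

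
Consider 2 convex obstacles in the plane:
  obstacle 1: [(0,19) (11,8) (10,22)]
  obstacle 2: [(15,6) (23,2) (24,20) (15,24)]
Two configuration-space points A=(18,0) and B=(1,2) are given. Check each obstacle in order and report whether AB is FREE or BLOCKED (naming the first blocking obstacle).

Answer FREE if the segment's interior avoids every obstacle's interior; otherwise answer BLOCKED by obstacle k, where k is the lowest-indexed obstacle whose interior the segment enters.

FREE

Obstacle 1 [(0,19) (11,8) (10,22)]:
  edge (0,19)–(11,8): clear
  edge (11,8)–(10,22): clear
  edge (10,22)–(0,19): clear
  midpoint (19/2,1) outside
  → clear
Obstacle 2 [(15,6) (23,2) (24,20) (15,24)]:
  edge (15,6)–(23,2): clear
  edge (23,2)–(24,20): clear
  edge (24,20)–(15,24): clear
  edge (15,24)–(15,6): clear
  midpoint (19/2,1) outside
  → clear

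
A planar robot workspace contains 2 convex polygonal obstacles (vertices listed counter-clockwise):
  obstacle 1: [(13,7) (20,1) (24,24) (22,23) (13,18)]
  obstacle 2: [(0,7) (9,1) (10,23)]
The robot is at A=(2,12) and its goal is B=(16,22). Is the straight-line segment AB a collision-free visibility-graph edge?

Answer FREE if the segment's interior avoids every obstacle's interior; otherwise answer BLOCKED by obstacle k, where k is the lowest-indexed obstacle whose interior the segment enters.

BLOCKED by obstacle 2

Obstacle 1 [(13,7) (20,1) (24,24) (22,23) (13,18)]:
  edge (13,7)–(20,1): clear
  edge (20,1)–(24,24): clear
  edge (24,24)–(22,23): clear
  edge (22,23)–(13,18): clear
  edge (13,18)–(13,7): clear
  midpoint (9,17) outside
  → clear
Obstacle 2 [(0,7) (9,1) (10,23)]:
  edge (0,7)–(9,1): clear
  edge (9,1)–(10,23): crosses AB
  edge (10,23)–(0,7): crosses AB
  → BLOCKED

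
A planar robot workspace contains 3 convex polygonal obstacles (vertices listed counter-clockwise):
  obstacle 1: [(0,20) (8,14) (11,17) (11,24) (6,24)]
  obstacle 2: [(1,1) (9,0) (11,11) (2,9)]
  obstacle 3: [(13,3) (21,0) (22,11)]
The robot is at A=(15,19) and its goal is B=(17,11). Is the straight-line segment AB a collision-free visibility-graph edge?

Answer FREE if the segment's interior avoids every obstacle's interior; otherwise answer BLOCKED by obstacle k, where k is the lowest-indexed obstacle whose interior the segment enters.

FREE

Obstacle 1 [(0,20) (8,14) (11,17) (11,24) (6,24)]:
  edge (0,20)–(8,14): clear
  edge (8,14)–(11,17): clear
  edge (11,17)–(11,24): clear
  edge (11,24)–(6,24): clear
  edge (6,24)–(0,20): clear
  midpoint (16,15) outside
  → clear
Obstacle 2 [(1,1) (9,0) (11,11) (2,9)]:
  edge (1,1)–(9,0): clear
  edge (9,0)–(11,11): clear
  edge (11,11)–(2,9): clear
  edge (2,9)–(1,1): clear
  midpoint (16,15) outside
  → clear
Obstacle 3 [(13,3) (21,0) (22,11)]:
  edge (13,3)–(21,0): clear
  edge (21,0)–(22,11): clear
  edge (22,11)–(13,3): clear
  midpoint (16,15) outside
  → clear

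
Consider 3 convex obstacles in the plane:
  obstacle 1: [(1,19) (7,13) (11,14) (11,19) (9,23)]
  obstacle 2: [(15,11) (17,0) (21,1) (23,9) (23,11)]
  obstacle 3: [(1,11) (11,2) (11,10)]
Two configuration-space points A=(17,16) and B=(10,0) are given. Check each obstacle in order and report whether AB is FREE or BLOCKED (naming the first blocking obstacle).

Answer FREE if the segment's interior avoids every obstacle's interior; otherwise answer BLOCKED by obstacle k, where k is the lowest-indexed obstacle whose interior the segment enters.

BLOCKED by obstacle 3

Obstacle 1 [(1,19) (7,13) (11,14) (11,19) (9,23)]:
  edge (1,19)–(7,13): clear
  edge (7,13)–(11,14): clear
  edge (11,14)–(11,19): clear
  edge (11,19)–(9,23): clear
  edge (9,23)–(1,19): clear
  midpoint (27/2,8) outside
  → clear
Obstacle 2 [(15,11) (17,0) (21,1) (23,9) (23,11)]:
  edge (15,11)–(17,0): clear
  edge (17,0)–(21,1): clear
  edge (21,1)–(23,9): clear
  edge (23,9)–(23,11): clear
  edge (23,11)–(15,11): clear
  midpoint (27/2,8) outside
  → clear
Obstacle 3 [(1,11) (11,2) (11,10)]:
  edge (1,11)–(11,2): crosses AB
  edge (11,2)–(11,10): crosses AB
  edge (11,10)–(1,11): clear
  → BLOCKED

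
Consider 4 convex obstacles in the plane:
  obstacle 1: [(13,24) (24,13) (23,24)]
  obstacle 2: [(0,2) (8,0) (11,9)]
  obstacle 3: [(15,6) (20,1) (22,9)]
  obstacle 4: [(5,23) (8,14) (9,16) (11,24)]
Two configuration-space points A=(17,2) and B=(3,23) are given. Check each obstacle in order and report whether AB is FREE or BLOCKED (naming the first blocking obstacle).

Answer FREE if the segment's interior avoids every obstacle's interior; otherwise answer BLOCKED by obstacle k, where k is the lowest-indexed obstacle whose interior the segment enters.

BLOCKED by obstacle 4

Obstacle 1 [(13,24) (24,13) (23,24)]:
  edge (13,24)–(24,13): clear
  edge (24,13)–(23,24): clear
  edge (23,24)–(13,24): clear
  midpoint (10,25/2) outside
  → clear
Obstacle 2 [(0,2) (8,0) (11,9)]:
  edge (0,2)–(8,0): clear
  edge (8,0)–(11,9): clear
  edge (11,9)–(0,2): clear
  midpoint (10,25/2) outside
  → clear
Obstacle 3 [(15,6) (20,1) (22,9)]:
  edge (15,6)–(20,1): clear
  edge (20,1)–(22,9): clear
  edge (22,9)–(15,6): clear
  midpoint (10,25/2) outside
  → clear
Obstacle 4 [(5,23) (8,14) (9,16) (11,24)]:
  edge (5,23)–(8,14): crosses AB
  edge (8,14)–(9,16): crosses AB
  edge (9,16)–(11,24): clear
  edge (11,24)–(5,23): clear
  → BLOCKED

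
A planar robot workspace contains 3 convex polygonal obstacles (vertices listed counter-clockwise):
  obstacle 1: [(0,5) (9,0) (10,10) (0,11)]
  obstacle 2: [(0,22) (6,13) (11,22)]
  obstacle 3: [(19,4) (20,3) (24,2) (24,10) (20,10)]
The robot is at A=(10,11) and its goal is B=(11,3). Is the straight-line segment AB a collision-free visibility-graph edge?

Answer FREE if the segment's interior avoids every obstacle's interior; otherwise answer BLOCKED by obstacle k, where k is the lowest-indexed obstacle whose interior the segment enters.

Obstacle 1 [(0,5) (9,0) (10,10) (0,11)]:
  edge (0,5)–(9,0): clear
  edge (9,0)–(10,10): clear
  edge (10,10)–(0,11): clear
  edge (0,11)–(0,5): clear
  midpoint (21/2,7) outside
  → clear
Obstacle 2 [(0,22) (6,13) (11,22)]:
  edge (0,22)–(6,13): clear
  edge (6,13)–(11,22): clear
  edge (11,22)–(0,22): clear
  midpoint (21/2,7) outside
  → clear
Obstacle 3 [(19,4) (20,3) (24,2) (24,10) (20,10)]:
  edge (19,4)–(20,3): clear
  edge (20,3)–(24,2): clear
  edge (24,2)–(24,10): clear
  edge (24,10)–(20,10): clear
  edge (20,10)–(19,4): clear
  midpoint (21/2,7) outside
  → clear

FREE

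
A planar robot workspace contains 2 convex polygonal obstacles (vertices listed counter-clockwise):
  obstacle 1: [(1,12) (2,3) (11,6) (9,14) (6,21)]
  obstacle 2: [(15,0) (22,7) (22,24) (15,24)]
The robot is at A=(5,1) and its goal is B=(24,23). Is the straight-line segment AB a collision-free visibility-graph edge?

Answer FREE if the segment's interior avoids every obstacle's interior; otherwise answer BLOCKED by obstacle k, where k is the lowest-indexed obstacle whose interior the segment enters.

BLOCKED by obstacle 1

Obstacle 1 [(1,12) (2,3) (11,6) (9,14) (6,21)]:
  edge (1,12)–(2,3): clear
  edge (2,3)–(11,6): crosses AB
  edge (11,6)–(9,14): crosses AB
  edge (9,14)–(6,21): clear
  edge (6,21)–(1,12): clear
  → BLOCKED
Obstacle 2 [(15,0) (22,7) (22,24) (15,24)]:
  edge (15,0)–(22,7): clear
  edge (22,7)–(22,24): crosses AB
  edge (22,24)–(15,24): clear
  edge (15,24)–(15,0): crosses AB
  → BLOCKED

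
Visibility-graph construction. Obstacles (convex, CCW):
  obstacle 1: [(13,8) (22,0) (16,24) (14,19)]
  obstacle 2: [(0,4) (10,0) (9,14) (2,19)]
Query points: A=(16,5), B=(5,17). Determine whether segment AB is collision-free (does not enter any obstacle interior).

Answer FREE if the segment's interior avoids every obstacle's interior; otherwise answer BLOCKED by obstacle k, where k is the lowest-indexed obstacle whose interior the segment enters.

Obstacle 1 [(13,8) (22,0) (16,24) (14,19)]:
  edge (13,8)–(22,0): crosses AB
  edge (22,0)–(16,24): clear
  edge (16,24)–(14,19): clear
  edge (14,19)–(13,8): crosses AB
  → BLOCKED
Obstacle 2 [(0,4) (10,0) (9,14) (2,19)]:
  edge (0,4)–(10,0): clear
  edge (10,0)–(9,14): crosses AB
  edge (9,14)–(2,19): crosses AB
  edge (2,19)–(0,4): clear
  → BLOCKED

BLOCKED by obstacle 1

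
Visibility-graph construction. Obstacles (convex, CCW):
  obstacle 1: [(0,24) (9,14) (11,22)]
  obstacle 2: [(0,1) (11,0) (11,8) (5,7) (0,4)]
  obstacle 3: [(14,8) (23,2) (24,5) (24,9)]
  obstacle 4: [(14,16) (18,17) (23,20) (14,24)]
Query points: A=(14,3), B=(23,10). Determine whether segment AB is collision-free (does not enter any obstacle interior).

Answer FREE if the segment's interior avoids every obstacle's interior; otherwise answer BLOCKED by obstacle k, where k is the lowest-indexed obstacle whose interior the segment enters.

Obstacle 1 [(0,24) (9,14) (11,22)]:
  edge (0,24)–(9,14): clear
  edge (9,14)–(11,22): clear
  edge (11,22)–(0,24): clear
  midpoint (37/2,13/2) outside
  → clear
Obstacle 2 [(0,1) (11,0) (11,8) (5,7) (0,4)]:
  edge (0,1)–(11,0): clear
  edge (11,0)–(11,8): clear
  edge (11,8)–(5,7): clear
  edge (5,7)–(0,4): clear
  edge (0,4)–(0,1): clear
  midpoint (37/2,13/2) outside
  → clear
Obstacle 3 [(14,8) (23,2) (24,5) (24,9)]:
  edge (14,8)–(23,2): crosses AB
  edge (23,2)–(24,5): clear
  edge (24,5)–(24,9): clear
  edge (24,9)–(14,8): crosses AB
  → BLOCKED
Obstacle 4 [(14,16) (18,17) (23,20) (14,24)]:
  edge (14,16)–(18,17): clear
  edge (18,17)–(23,20): clear
  edge (23,20)–(14,24): clear
  edge (14,24)–(14,16): clear
  midpoint (37/2,13/2) outside
  → clear

BLOCKED by obstacle 3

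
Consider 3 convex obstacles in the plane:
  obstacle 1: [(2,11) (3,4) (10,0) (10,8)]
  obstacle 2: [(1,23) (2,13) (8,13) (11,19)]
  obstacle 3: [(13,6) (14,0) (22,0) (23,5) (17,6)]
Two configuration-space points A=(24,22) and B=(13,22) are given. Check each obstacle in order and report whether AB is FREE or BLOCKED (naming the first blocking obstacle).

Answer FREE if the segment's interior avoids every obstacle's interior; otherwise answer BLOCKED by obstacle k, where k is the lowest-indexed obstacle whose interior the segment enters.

FREE

Obstacle 1 [(2,11) (3,4) (10,0) (10,8)]:
  edge (2,11)–(3,4): clear
  edge (3,4)–(10,0): clear
  edge (10,0)–(10,8): clear
  edge (10,8)–(2,11): clear
  midpoint (37/2,22) outside
  → clear
Obstacle 2 [(1,23) (2,13) (8,13) (11,19)]:
  edge (1,23)–(2,13): clear
  edge (2,13)–(8,13): clear
  edge (8,13)–(11,19): clear
  edge (11,19)–(1,23): clear
  midpoint (37/2,22) outside
  → clear
Obstacle 3 [(13,6) (14,0) (22,0) (23,5) (17,6)]:
  edge (13,6)–(14,0): clear
  edge (14,0)–(22,0): clear
  edge (22,0)–(23,5): clear
  edge (23,5)–(17,6): clear
  edge (17,6)–(13,6): clear
  midpoint (37/2,22) outside
  → clear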